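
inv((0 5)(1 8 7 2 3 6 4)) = (0 5)(1 4 6 3 2 7 8)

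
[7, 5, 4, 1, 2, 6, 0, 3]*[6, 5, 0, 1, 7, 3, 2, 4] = [4, 3, 7, 5, 0, 2, 6, 1] 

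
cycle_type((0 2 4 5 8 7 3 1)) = 8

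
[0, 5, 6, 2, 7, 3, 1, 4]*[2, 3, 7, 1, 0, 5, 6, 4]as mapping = [0→2, 1→5, 2→6, 3→7, 4→4, 5→1, 6→3, 7→0]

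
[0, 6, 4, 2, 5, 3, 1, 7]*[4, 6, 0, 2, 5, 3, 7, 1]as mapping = [0→4, 1→7, 2→5, 3→0, 4→3, 5→2, 6→6, 7→1]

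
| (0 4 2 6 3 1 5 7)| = 8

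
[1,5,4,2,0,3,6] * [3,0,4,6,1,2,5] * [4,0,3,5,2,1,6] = [4,3,0,2,5,6,1]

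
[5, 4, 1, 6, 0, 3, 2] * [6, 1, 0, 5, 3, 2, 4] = [2, 3, 1, 4, 6, 5, 0]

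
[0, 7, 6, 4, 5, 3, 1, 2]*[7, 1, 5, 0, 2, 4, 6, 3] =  [7, 3, 6, 2, 4, 0, 1, 5] 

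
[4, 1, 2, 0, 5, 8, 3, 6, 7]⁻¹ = [3, 1, 2, 6, 0, 4, 7, 8, 5]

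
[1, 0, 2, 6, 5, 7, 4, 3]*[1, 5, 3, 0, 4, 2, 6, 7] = [5, 1, 3, 6, 2, 7, 4, 0]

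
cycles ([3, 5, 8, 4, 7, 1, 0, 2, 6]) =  (0 3 4 7 2 8 6)(1 5)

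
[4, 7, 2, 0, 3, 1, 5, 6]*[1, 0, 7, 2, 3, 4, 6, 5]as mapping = [0→3, 1→5, 2→7, 3→1, 4→2, 5→0, 6→4, 7→6]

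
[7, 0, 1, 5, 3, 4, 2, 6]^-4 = [7, 0, 1, 4, 5, 3, 2, 6]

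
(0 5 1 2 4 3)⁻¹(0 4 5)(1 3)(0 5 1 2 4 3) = (0 2)(1 5 3)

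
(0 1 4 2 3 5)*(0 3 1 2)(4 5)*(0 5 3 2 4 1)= (0 4 5 2)(1 3)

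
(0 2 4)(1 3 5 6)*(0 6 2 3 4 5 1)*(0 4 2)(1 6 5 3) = (0 1 2 3 6 4 5)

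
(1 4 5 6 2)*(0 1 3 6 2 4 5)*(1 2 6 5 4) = (0 2 3 5 6 1 4)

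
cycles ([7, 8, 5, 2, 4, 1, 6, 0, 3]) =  (0 7)(1 8 3 2 5)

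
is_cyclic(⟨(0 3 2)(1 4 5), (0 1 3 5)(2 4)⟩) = no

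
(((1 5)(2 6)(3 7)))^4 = ()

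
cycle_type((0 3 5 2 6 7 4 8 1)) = 9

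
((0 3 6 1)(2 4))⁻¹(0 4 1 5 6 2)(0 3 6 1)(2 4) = (0 5 1 4 3 2)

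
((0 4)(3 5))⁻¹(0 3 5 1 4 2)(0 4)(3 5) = (0 2 4 5 3 1)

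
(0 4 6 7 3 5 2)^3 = (0 7 2 6 5 4 3)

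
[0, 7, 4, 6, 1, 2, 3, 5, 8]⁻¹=[0, 4, 5, 6, 2, 7, 3, 1, 8]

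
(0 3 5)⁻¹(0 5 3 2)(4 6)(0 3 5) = (0 5 2 3)(4 6)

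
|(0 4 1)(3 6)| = 6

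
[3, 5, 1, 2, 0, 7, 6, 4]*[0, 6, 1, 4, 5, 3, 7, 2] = [4, 3, 6, 1, 0, 2, 7, 5]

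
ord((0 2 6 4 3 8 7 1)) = 8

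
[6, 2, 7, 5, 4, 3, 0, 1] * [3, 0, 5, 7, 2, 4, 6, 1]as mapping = [0→6, 1→5, 2→1, 3→4, 4→2, 5→7, 6→3, 7→0]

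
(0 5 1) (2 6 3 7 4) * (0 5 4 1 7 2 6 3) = (0 4 6) (1 5 7) (2 3) 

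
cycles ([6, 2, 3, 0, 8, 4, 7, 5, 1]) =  (0 6 7 5 4 8 1 2 3)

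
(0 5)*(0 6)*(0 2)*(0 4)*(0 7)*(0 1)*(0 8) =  (0 5 6 2 4 7 1 8)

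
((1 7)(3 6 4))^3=(1 7)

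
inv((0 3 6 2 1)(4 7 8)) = (0 1 2 6 3)(4 8 7)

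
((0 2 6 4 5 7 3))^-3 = (0 5 2 7 6 3 4)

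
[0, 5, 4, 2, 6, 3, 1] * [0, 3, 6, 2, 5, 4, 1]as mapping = [0→0, 1→4, 2→5, 3→6, 4→1, 5→2, 6→3]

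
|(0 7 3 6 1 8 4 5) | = 8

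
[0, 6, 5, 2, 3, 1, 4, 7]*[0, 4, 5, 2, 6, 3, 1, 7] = [0, 1, 3, 5, 2, 4, 6, 7]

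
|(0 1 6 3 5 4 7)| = 7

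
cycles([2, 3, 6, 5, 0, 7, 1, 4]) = (0 2 6 1 3 5 7 4)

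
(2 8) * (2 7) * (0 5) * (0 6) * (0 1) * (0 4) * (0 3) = (0 5 6 1 4 3)(2 8 7)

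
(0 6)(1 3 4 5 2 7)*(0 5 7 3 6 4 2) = (0 4 7 1 6 5)(2 3)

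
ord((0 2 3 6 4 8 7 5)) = 8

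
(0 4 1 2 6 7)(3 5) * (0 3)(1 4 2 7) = (0 2 6 1 7 3 5)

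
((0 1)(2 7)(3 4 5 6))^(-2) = (3 5)(4 6)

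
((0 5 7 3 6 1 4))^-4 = (0 3 4 7 1 5 6)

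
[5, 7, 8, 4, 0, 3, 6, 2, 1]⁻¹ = [4, 8, 7, 5, 3, 0, 6, 1, 2]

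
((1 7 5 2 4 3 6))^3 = (1 2 6 5 3 7 4)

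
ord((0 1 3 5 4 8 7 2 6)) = 9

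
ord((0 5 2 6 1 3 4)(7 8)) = 14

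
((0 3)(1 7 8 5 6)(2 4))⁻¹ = (0 3)(1 6 5 8 7)(2 4)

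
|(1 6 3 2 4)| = 5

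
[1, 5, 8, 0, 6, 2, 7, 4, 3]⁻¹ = [3, 0, 5, 8, 7, 1, 4, 6, 2]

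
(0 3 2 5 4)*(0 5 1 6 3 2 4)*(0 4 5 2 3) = (0 3 5 4 2 1 6)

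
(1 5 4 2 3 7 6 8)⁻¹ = (1 8 6 7 3 2 4 5)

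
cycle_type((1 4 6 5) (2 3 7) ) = 3.4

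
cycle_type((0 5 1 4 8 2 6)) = 7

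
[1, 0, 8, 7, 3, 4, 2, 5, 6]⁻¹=[1, 0, 6, 4, 5, 7, 8, 3, 2]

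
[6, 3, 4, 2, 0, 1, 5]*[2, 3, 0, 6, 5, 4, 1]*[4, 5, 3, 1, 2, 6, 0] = [5, 0, 6, 4, 3, 1, 2]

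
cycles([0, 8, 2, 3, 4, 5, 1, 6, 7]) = (1 8 7 6)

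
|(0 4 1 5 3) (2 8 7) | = 15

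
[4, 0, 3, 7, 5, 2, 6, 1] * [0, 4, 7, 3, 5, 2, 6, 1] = [5, 0, 3, 1, 2, 7, 6, 4]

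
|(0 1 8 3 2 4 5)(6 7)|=14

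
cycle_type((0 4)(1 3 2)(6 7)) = 2^2.3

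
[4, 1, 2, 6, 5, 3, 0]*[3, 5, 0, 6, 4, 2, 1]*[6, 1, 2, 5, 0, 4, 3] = [0, 4, 6, 1, 2, 3, 5]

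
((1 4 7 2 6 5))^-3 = (1 2)(4 6)(5 7)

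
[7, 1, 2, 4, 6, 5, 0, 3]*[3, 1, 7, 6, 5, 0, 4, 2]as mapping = [0→2, 1→1, 2→7, 3→5, 4→4, 5→0, 6→3, 7→6]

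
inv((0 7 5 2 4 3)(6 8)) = (0 3 4 2 5 7)(6 8)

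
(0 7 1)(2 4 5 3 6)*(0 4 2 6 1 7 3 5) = (0 3 1 4)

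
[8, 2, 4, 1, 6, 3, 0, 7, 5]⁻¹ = [6, 3, 1, 5, 2, 8, 4, 7, 0]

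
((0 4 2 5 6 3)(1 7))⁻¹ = (0 3 6 5 2 4)(1 7)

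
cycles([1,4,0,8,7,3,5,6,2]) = (0 1 4 7 6 5 3 8 2) 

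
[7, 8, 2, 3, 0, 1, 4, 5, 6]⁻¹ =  [4, 5, 2, 3, 6, 7, 8, 0, 1]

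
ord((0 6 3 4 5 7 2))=7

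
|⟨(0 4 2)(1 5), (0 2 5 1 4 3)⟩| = 720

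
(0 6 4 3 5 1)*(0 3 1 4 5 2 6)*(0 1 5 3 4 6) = (0 1 4 5 6 3 2)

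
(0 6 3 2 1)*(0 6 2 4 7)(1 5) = (0 2 5 1 6 3 4 7)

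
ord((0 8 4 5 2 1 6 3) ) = 8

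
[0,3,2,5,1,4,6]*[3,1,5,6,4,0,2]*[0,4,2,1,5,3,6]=[1,6,3,0,4,5,2]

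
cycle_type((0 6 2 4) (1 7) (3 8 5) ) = 2.3.4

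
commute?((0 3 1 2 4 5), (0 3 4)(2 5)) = no:(0 3 1 2 4 5)*(0 3 4)(2 5) = (0 4 2)(1 5 3), (0 3 4)(2 5)*(0 3 1 2 4 5) = (0 1 2)(3 5 4)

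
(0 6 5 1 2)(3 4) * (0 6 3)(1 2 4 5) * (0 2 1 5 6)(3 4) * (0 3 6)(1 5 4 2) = (0 2 3)(1 6 4)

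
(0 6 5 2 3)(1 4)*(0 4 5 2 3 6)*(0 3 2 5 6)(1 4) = (0 3 1 6 5 2)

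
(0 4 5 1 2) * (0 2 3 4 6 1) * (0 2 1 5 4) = (0 6 5 2 1 3)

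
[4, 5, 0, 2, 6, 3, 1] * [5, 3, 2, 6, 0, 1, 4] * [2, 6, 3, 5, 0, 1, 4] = [2, 6, 1, 3, 0, 4, 5]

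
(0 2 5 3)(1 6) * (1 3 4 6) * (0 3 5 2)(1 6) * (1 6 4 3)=(1 4 6 5 3)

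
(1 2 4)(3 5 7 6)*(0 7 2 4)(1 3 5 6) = (0 7 1 4 3 6 5 2)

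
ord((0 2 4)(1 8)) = 6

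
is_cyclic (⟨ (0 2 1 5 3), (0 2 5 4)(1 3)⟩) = no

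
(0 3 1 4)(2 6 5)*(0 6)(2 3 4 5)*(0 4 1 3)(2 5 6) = (0 1 6 5)(2 4)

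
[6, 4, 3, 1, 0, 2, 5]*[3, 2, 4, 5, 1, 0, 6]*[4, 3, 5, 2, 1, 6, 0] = [0, 3, 6, 5, 2, 1, 4]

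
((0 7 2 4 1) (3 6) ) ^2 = (0 2 1 7 4) 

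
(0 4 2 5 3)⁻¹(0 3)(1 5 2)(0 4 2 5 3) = (0 4)(1 3 5)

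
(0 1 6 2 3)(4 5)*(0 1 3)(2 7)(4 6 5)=(0 3 1 5 6 7 2)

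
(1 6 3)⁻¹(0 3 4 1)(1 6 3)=(0 1 4 6)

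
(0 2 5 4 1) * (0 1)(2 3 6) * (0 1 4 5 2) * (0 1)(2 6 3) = (0 2 6 1 4)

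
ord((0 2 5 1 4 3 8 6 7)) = 9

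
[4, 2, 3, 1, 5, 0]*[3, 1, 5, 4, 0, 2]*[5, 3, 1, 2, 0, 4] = [5, 4, 0, 3, 1, 2]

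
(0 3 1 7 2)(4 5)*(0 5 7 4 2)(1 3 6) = (0 6 1 4 7)(2 5)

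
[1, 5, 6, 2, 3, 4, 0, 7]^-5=[5, 4, 0, 6, 2, 3, 1, 7]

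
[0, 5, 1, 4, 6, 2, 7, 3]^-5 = [0, 5, 1, 7, 3, 2, 4, 6]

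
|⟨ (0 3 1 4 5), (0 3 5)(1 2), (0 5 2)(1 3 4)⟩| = 720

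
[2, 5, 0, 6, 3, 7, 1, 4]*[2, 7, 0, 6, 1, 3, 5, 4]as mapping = [0→0, 1→3, 2→2, 3→5, 4→6, 5→4, 6→7, 7→1]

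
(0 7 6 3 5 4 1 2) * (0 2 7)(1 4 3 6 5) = (1 7 5 3)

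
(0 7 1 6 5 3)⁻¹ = (0 3 5 6 1 7)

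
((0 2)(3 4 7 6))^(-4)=()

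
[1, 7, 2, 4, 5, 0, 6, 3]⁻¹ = [5, 0, 2, 7, 3, 4, 6, 1]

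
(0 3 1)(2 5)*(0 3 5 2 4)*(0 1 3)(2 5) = (0 2 5 4 1)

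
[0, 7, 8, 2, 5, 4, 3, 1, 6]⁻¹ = [0, 7, 3, 6, 5, 4, 8, 1, 2]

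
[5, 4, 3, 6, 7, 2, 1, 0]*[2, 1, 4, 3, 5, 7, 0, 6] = [7, 5, 3, 0, 6, 4, 1, 2]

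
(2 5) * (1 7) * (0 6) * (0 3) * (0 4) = (0 6 3 4)(1 7)(2 5)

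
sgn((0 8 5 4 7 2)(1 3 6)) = -1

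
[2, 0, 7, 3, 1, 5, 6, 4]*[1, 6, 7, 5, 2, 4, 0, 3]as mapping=[0→7, 1→1, 2→3, 3→5, 4→6, 5→4, 6→0, 7→2]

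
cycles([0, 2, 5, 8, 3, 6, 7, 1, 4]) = (1 2 5 6 7)(3 8 4)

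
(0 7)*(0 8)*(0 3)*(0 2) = (0 7 8 3 2)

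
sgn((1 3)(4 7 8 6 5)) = -1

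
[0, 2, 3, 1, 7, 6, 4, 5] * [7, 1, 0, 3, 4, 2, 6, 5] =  [7, 0, 3, 1, 5, 6, 4, 2]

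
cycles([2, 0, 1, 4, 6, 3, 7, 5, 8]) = (0 2 1)(3 4 6 7 5)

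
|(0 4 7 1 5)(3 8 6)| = 15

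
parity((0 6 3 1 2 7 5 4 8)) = even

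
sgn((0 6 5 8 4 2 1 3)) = -1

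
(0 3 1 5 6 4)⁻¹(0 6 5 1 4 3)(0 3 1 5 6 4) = (0 1 3 4 6 5)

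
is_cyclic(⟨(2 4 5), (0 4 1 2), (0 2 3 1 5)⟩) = no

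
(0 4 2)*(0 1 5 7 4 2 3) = (0 2 1 5 7 4 3)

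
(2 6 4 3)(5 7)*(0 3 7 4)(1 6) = (0 3 2 1 6)(4 7 5)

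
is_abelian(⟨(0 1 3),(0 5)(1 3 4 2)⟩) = no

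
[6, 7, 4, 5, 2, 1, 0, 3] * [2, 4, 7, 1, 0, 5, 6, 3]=[6, 3, 0, 5, 7, 4, 2, 1]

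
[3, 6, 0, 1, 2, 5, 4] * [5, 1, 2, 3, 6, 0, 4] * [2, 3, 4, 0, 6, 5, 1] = [0, 6, 5, 3, 4, 2, 1]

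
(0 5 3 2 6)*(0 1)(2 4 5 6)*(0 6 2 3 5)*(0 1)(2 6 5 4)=(0 6)(1 5 4)(2 3)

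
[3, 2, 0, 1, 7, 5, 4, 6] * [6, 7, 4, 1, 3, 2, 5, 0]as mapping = [0→1, 1→4, 2→6, 3→7, 4→0, 5→2, 6→3, 7→5]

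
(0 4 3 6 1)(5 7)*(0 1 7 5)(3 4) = (0 3 6 7)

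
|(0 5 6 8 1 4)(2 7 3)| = 6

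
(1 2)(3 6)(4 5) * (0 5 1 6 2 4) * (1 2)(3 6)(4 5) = (0 4 2 3 1 5)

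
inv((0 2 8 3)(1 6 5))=(0 3 8 2)(1 5 6)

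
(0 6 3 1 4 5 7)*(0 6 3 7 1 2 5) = (0 3 2 5 1 4)(6 7)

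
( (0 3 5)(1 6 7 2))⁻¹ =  (0 5 3)(1 2 7 6)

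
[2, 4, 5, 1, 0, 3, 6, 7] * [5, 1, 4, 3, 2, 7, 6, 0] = [4, 2, 7, 1, 5, 3, 6, 0]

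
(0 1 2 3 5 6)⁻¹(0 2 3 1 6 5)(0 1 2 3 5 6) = (0 6 1 3 5 2)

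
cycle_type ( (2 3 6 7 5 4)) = 6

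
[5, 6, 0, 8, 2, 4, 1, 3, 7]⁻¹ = [2, 6, 4, 7, 5, 0, 1, 8, 3]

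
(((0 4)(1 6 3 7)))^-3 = (0 4)(1 6 3 7)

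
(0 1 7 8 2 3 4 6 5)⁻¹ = (0 5 6 4 3 2 8 7 1)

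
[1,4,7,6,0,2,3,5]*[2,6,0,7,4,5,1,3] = [6,4,3,1,2,0,7,5]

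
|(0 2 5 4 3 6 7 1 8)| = 9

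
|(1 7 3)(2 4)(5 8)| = 6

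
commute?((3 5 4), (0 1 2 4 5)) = no:(3 5 4) * (0 1 2 4 5) = (0 1 2 4 3), (0 1 2 4 5) * (3 5 4) = (0 1 2 3 5)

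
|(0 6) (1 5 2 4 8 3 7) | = 14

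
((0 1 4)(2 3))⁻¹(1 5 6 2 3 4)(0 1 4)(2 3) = (0 4 5 6 3 2)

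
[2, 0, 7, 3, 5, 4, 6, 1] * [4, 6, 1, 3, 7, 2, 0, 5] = [1, 4, 5, 3, 2, 7, 0, 6]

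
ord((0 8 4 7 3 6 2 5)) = 8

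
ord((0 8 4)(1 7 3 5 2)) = 15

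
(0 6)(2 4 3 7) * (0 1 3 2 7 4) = (0 6 1 3 4 2)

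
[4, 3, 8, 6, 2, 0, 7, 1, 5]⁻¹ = [5, 7, 4, 1, 0, 8, 3, 6, 2]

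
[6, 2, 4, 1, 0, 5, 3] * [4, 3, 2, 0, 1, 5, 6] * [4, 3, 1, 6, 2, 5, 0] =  [0, 1, 3, 6, 2, 5, 4]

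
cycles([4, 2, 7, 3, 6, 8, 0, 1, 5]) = (0 4 6) (1 2 7) (5 8) 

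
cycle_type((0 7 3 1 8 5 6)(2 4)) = 2.7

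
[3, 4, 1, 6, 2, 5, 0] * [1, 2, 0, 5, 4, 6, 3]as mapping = [0→5, 1→4, 2→2, 3→3, 4→0, 5→6, 6→1]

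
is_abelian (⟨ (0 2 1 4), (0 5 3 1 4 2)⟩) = no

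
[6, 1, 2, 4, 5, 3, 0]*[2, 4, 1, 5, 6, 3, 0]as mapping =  [0→0, 1→4, 2→1, 3→6, 4→3, 5→5, 6→2]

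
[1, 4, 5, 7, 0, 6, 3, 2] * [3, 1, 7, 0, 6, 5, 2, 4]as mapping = [0→1, 1→6, 2→5, 3→4, 4→3, 5→2, 6→0, 7→7]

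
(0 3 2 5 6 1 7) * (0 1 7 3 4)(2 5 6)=(0 4)(1 3 5 2 6 7)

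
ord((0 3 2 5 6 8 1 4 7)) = 9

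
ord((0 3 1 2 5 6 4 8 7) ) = 9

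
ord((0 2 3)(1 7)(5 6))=6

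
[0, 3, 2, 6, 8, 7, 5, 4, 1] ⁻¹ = [0, 8, 2, 1, 7, 6, 3, 5, 4] 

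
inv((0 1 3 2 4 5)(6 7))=(0 5 4 2 3 1)(6 7)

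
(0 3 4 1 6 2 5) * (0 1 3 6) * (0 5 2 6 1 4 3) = (0 1 5 4)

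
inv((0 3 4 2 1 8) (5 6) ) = (0 8 1 2 4 3) (5 6) 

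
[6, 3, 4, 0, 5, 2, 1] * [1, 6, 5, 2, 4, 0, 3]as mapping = [0→3, 1→2, 2→4, 3→1, 4→0, 5→5, 6→6]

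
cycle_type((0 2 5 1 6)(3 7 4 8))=4.5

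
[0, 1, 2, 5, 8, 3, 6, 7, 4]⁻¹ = [0, 1, 2, 5, 8, 3, 6, 7, 4]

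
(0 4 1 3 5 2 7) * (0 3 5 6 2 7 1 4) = (1 5 7 3 6 2)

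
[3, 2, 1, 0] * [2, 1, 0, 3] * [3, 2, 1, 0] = [0, 3, 2, 1]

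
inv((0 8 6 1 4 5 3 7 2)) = (0 2 7 3 5 4 1 6 8)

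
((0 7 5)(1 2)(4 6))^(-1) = (0 5 7)(1 2)(4 6)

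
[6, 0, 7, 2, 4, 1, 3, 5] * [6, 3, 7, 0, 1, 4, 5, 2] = [5, 6, 2, 7, 1, 3, 0, 4]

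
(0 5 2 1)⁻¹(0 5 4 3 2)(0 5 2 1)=(1 5 2 4 3)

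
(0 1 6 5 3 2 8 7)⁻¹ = (0 7 8 2 3 5 6 1)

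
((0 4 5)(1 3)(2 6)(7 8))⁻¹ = (0 5 4)(1 3)(2 6)(7 8)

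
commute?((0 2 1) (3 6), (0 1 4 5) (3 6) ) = no:(0 2 1) (3 6)*(0 1 4 5) (3 6) = (0 2 4 5), (0 1 4 5) (3 6)*(0 2 1) (3 6) = (1 4 5 2) 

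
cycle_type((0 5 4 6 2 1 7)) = 7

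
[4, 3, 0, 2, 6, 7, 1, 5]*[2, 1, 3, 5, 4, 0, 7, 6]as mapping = [0→4, 1→5, 2→2, 3→3, 4→7, 5→6, 6→1, 7→0]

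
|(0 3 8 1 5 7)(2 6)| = 6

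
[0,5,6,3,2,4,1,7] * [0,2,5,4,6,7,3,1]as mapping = [0→0,1→7,2→3,3→4,4→5,5→6,6→2,7→1]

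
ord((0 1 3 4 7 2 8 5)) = 8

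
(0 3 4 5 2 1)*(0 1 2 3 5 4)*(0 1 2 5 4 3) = (0 4 3 1 2 5)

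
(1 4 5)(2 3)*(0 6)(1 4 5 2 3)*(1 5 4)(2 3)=(0 6)(1 4 3 2 5)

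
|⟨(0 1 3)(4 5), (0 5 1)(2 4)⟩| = 720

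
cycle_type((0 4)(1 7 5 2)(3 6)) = 2^2.4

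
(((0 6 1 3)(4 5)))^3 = (0 3 1 6)(4 5)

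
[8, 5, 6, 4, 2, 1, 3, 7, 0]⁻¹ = [8, 5, 4, 6, 3, 1, 2, 7, 0]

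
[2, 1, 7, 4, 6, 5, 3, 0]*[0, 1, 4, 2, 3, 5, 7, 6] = [4, 1, 6, 3, 7, 5, 2, 0]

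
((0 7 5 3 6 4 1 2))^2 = (0 5 6 1)(2 7 3 4)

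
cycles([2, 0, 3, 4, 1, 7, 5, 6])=(0 2 3 4 1) (5 7 6) 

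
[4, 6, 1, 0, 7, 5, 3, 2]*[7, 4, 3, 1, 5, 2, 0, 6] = [5, 0, 4, 7, 6, 2, 1, 3]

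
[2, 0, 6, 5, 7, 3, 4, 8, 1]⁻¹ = [1, 8, 0, 5, 6, 3, 2, 4, 7]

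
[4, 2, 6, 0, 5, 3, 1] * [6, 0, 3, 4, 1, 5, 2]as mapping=[0→1, 1→3, 2→2, 3→6, 4→5, 5→4, 6→0]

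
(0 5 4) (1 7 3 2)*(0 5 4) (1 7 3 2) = (0 4 5) (1 3) (2 7) 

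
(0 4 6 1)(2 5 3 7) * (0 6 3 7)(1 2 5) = (0 4 3)(1 6 2)(5 7)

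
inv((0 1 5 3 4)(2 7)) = (0 4 3 5 1)(2 7)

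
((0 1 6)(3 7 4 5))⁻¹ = (0 6 1)(3 5 4 7)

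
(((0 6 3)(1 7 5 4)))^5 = (0 3 6)(1 7 5 4)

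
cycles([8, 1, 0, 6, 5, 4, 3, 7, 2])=(0 8 2)(3 6)(4 5)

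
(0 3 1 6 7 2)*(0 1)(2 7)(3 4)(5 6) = (0 4 3)(1 5 6 2)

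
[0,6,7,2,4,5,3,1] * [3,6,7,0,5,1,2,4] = [3,2,4,7,5,1,0,6]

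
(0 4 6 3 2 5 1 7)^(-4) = (0 2)(1 6)(3 7)(4 5)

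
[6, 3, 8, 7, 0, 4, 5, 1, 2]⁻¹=[4, 7, 8, 1, 5, 6, 0, 3, 2]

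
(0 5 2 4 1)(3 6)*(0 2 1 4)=(0 5 1 2)(3 6)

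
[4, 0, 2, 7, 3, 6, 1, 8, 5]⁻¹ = [1, 6, 2, 4, 0, 8, 5, 3, 7]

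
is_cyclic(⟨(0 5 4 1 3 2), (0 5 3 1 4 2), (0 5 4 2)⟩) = no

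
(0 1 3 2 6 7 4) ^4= (0 6 1 7 3 4 2) 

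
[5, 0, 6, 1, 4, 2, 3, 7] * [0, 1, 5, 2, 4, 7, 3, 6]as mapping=[0→7, 1→0, 2→3, 3→1, 4→4, 5→5, 6→2, 7→6]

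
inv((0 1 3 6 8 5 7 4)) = (0 4 7 5 8 6 3 1)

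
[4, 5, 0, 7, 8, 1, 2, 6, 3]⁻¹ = [2, 5, 6, 8, 0, 1, 7, 3, 4]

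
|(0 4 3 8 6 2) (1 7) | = 6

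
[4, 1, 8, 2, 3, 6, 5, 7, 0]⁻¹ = [8, 1, 3, 4, 0, 6, 5, 7, 2]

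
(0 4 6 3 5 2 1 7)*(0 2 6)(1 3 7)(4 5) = (0 5 6 7 2 3 4)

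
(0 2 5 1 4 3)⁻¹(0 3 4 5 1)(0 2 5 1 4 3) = (0 3 1 4 2)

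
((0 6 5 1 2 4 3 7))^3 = (0 1 3 6 2 7 5 4)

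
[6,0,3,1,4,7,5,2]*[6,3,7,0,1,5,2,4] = [2,6,0,3,1,4,5,7]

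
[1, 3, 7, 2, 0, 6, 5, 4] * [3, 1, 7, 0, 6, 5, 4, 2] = [1, 0, 2, 7, 3, 4, 5, 6]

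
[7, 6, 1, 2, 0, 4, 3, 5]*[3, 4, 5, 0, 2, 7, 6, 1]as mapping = [0→1, 1→6, 2→4, 3→5, 4→3, 5→2, 6→0, 7→7]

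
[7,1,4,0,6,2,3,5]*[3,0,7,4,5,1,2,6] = [6,0,5,3,2,7,4,1]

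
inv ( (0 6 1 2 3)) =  (0 3 2 1 6)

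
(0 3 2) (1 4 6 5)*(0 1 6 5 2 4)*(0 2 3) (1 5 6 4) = (1 2 5 4 6 3) 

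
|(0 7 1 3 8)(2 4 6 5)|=20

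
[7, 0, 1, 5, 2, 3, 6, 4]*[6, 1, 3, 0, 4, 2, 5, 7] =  [7, 6, 1, 2, 3, 0, 5, 4]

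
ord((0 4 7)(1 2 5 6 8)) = 15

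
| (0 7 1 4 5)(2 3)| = 10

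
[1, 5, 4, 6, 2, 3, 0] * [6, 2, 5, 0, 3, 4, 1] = [2, 4, 3, 1, 5, 0, 6]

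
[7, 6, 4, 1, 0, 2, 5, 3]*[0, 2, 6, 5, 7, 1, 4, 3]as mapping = [0→3, 1→4, 2→7, 3→2, 4→0, 5→6, 6→1, 7→5]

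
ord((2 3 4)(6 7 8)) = 3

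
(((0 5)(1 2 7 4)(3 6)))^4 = ()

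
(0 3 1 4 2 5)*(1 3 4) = (0 4 2 5)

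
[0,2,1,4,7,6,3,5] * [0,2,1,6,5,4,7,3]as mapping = [0→0,1→1,2→2,3→5,4→3,5→7,6→6,7→4]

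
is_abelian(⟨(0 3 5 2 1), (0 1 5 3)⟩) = no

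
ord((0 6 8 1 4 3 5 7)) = 8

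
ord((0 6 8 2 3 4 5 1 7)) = 9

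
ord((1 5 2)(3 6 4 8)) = 12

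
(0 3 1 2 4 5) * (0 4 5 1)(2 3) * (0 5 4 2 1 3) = (0 1)(2 4 3 5)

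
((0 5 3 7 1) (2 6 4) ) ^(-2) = (0 7 5 1 3) (2 6 4) 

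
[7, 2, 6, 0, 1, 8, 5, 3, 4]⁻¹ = [3, 4, 1, 7, 8, 6, 2, 0, 5]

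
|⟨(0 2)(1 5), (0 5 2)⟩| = 12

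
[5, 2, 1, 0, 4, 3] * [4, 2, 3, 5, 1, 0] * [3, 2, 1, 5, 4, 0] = [3, 5, 1, 4, 2, 0]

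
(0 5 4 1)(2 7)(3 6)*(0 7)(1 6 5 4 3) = (0 4 6 1 7 2)(3 5)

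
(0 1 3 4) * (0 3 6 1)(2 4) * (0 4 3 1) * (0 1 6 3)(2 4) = (0 2)(1 3 4 6)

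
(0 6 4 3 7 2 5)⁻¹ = (0 5 2 7 3 4 6)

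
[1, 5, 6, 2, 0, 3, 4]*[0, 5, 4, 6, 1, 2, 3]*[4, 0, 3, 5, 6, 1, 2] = [1, 3, 5, 6, 4, 2, 0]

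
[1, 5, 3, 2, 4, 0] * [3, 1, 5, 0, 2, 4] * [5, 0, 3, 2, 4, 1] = [0, 4, 5, 1, 3, 2]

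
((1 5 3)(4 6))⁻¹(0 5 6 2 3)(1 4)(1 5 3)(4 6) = (0 3 4 2 1)(5 6)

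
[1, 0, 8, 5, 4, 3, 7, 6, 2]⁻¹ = [1, 0, 8, 5, 4, 3, 7, 6, 2]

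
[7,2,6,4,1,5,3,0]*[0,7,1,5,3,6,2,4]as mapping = [0→4,1→1,2→2,3→3,4→7,5→6,6→5,7→0]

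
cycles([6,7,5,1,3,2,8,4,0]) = (0 6 8)(1 7 4 3)(2 5)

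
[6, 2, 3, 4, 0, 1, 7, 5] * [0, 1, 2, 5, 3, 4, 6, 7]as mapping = [0→6, 1→2, 2→5, 3→3, 4→0, 5→1, 6→7, 7→4]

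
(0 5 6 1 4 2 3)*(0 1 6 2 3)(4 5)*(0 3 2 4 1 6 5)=(0 1)(2 3 6 5 4)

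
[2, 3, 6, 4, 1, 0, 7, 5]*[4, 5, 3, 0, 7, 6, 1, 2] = [3, 0, 1, 7, 5, 4, 2, 6]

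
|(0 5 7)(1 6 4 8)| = 12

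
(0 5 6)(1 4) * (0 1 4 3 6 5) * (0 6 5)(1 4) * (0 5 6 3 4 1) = (0 3 6 1 4)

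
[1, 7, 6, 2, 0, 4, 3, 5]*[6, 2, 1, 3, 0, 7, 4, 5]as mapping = [0→2, 1→5, 2→4, 3→1, 4→6, 5→0, 6→3, 7→7]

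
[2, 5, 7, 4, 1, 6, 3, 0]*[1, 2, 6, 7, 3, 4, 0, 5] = [6, 4, 5, 3, 2, 0, 7, 1]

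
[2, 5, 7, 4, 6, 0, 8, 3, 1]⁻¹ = [5, 8, 0, 7, 3, 1, 4, 2, 6]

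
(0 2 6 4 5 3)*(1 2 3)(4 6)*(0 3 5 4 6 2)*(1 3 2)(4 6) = (0 5 3 2 4 6 1)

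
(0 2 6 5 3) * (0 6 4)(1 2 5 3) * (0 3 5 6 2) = (0 6 5 1)(2 4 3)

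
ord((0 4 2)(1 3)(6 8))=6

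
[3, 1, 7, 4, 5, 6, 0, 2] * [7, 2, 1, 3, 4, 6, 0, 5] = [3, 2, 5, 4, 6, 0, 7, 1]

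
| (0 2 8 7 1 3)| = 6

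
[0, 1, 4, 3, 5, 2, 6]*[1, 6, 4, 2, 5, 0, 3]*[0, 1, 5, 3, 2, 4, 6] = [1, 6, 4, 5, 0, 2, 3]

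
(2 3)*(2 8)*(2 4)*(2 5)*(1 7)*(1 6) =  (1 7 6)(2 3 8 4 5)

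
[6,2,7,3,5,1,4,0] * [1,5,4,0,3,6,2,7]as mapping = [0→2,1→4,2→7,3→0,4→6,5→5,6→3,7→1]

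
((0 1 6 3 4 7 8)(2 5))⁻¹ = (0 8 7 4 3 6 1)(2 5)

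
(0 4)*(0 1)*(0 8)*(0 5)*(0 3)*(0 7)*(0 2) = (0 4 1 8 5 3 7 2)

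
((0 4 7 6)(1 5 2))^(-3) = (0 4 7 6)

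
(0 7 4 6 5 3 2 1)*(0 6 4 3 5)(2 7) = (0 2 1 6)(3 7)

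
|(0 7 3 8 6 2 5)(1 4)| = 14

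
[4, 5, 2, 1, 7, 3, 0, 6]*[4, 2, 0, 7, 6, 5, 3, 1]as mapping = [0→6, 1→5, 2→0, 3→2, 4→1, 5→7, 6→4, 7→3]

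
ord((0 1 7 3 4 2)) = 6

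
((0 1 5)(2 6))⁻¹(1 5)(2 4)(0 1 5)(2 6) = (0 5)(4 6)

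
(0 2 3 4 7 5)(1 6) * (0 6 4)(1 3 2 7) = (0 7 5 6 3)(1 4)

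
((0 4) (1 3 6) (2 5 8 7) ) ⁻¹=(0 4) (1 6 3) (2 7 8 5) 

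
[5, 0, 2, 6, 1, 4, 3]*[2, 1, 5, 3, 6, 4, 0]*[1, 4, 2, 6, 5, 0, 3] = [5, 2, 0, 1, 4, 3, 6]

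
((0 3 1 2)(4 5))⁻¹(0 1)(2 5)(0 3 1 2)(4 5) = (0 4)(2 3)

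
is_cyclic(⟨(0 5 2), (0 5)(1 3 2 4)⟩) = no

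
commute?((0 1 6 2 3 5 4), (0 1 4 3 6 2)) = no:(0 1 6 2 3 5 4)*(0 1 4 3 6 2) = (0 4 1 2 6)(3 5), (0 1 4 3 6 2)*(0 1 6 2 3 5 4) = (0 6 3 2 1)(4 5)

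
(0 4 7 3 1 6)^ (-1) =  (0 6 1 3 7 4)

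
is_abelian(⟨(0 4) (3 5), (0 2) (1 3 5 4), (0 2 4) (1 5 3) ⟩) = no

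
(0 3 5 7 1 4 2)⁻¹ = (0 2 4 1 7 5 3)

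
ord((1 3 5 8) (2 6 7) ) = 12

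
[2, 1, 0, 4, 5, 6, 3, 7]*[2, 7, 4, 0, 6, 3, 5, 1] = [4, 7, 2, 6, 3, 5, 0, 1]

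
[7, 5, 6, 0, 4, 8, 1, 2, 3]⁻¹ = [3, 6, 7, 8, 4, 1, 2, 0, 5]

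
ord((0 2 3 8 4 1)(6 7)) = 6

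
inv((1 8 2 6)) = (1 6 2 8)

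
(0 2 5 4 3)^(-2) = (0 4 2 3 5)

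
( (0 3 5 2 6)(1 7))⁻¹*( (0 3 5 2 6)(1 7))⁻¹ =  (0 2 3 6 5)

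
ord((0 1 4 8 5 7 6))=7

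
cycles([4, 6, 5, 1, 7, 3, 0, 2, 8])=(0 4 7 2 5 3 1 6)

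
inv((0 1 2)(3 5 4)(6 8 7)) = (0 2 1)(3 4 5)(6 7 8)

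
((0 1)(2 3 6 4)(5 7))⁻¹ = (0 1)(2 4 6 3)(5 7)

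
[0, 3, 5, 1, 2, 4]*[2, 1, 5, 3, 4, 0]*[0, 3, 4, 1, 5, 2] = [4, 1, 0, 3, 2, 5]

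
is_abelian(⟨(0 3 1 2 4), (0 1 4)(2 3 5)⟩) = no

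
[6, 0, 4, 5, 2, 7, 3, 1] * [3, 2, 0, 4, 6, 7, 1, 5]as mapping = [0→1, 1→3, 2→6, 3→7, 4→0, 5→5, 6→4, 7→2]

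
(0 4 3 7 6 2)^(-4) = (0 3 6)(2 4 7)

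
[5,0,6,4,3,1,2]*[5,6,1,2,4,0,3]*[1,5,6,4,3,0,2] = [1,0,4,3,6,2,5]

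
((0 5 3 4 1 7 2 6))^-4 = (0 1)(2 3)(4 6)(5 7)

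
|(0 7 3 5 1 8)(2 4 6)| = 6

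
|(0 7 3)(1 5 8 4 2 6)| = 6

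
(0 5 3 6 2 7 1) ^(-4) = (0 6 1 3 7 5 2) 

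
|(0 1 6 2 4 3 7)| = 7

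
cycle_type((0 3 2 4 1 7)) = 6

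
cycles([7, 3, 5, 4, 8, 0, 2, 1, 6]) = (0 7 1 3 4 8 6 2 5)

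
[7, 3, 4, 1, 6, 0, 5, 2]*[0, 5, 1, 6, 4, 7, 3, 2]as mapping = [0→2, 1→6, 2→4, 3→5, 4→3, 5→0, 6→7, 7→1]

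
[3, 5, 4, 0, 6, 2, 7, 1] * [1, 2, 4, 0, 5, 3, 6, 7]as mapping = [0→0, 1→3, 2→5, 3→1, 4→6, 5→4, 6→7, 7→2]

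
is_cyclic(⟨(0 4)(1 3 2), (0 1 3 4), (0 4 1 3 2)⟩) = no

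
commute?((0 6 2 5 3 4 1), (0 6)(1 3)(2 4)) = no:(0 6 2 5 3 4 1)*(0 6)(1 3)(2 4) = (1 6 4 3 2 5), (0 6)(1 3)(2 4)*(0 6 2 5 3 4 1) = (0 2 1 4 5 3)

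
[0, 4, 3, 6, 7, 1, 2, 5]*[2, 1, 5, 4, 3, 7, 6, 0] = [2, 3, 4, 6, 0, 1, 5, 7]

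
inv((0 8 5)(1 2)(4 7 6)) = (0 5 8)(1 2)(4 6 7)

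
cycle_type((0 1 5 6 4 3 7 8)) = 8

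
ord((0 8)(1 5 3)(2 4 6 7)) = 12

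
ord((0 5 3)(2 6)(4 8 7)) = 6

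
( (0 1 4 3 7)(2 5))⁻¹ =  (0 7 3 4 1)(2 5)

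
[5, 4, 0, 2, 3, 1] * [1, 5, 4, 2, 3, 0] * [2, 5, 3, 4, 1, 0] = [2, 4, 5, 1, 3, 0]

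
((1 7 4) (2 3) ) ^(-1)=(1 4 7) (2 3) 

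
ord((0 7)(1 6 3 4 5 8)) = 6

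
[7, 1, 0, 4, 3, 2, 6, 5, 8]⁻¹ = [2, 1, 5, 4, 3, 7, 6, 0, 8]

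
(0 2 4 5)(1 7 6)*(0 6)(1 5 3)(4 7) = (0 2 7)(1 4 3)(5 6)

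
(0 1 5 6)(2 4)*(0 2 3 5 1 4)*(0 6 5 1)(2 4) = (0 2 6 4 3 1)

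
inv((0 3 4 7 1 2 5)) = (0 5 2 1 7 4 3)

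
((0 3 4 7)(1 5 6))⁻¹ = (0 7 4 3)(1 6 5)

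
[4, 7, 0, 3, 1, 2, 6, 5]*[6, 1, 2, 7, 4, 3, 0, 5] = [4, 5, 6, 7, 1, 2, 0, 3]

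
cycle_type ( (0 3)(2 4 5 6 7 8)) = 2.6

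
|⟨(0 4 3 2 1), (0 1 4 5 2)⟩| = 60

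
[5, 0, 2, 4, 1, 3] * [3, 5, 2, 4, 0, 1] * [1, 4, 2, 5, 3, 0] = [4, 5, 2, 1, 0, 3]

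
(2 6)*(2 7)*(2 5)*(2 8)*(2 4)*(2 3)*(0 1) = (0 1)(2 6 7 5 8 4 3)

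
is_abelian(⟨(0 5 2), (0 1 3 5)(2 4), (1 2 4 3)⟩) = no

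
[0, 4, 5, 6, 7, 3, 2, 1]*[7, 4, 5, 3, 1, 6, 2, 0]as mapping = [0→7, 1→1, 2→6, 3→2, 4→0, 5→3, 6→5, 7→4]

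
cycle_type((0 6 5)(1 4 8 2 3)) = 3.5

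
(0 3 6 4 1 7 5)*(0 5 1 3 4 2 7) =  (0 4 3 6 2 7 1)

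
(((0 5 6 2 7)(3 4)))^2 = (0 6 7 5 2)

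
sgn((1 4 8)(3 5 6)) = 1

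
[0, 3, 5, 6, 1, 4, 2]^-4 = [0, 6, 4, 2, 3, 1, 5]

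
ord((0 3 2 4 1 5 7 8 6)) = 9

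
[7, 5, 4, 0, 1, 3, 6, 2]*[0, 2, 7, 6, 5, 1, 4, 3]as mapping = [0→3, 1→1, 2→5, 3→0, 4→2, 5→6, 6→4, 7→7]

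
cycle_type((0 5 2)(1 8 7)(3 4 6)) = 3^3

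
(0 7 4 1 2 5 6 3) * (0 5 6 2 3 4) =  (0 7)(1 3 5 2 6 4)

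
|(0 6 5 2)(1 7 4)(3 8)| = 12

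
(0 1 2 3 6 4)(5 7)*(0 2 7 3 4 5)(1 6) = (0 6 5 3 1 7)(2 4)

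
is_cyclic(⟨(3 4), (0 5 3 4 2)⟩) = no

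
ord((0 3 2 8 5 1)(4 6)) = 6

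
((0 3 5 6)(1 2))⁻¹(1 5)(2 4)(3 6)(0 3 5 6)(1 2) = (0 5)(1 4)(2 6)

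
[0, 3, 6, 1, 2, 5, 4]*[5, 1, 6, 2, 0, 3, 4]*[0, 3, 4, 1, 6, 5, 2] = [5, 4, 6, 3, 2, 1, 0]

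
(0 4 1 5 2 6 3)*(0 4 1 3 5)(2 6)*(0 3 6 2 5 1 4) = (0 4 6 1 3)(2 5)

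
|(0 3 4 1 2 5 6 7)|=8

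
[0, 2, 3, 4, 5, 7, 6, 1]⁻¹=[0, 7, 1, 2, 3, 4, 6, 5]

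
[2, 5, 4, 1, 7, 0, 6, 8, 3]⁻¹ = [5, 3, 0, 8, 2, 1, 6, 4, 7]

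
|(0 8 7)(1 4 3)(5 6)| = 6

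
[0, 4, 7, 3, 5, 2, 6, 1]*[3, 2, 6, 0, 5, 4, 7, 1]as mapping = [0→3, 1→5, 2→1, 3→0, 4→4, 5→6, 6→7, 7→2]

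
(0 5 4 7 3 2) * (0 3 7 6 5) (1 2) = (1 2 3) (4 6 5) 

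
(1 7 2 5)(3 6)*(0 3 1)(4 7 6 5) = (0 3 5)(1 6)(2 4 7)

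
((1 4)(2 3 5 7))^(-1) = (1 4)(2 7 5 3)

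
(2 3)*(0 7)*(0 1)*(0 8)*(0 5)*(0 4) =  (0 7 1 8 5 4)(2 3)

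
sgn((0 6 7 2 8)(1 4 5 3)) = -1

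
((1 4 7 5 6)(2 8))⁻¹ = (1 6 5 7 4)(2 8)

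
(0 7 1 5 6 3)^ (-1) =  (0 3 6 5 1 7)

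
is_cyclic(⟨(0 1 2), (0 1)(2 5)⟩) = no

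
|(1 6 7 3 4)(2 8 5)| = 15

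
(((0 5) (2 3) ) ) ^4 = () 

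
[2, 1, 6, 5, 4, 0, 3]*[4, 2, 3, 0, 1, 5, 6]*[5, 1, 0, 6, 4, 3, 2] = [6, 0, 2, 3, 1, 4, 5]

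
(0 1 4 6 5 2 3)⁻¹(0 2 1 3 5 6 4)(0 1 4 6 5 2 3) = (0 2 5 6 1 3 4)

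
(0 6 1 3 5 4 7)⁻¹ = (0 7 4 5 3 1 6)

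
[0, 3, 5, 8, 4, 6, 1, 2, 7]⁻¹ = [0, 6, 7, 1, 4, 2, 5, 8, 3]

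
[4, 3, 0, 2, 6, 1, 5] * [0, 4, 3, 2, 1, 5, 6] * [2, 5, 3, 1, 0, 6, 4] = [5, 3, 2, 1, 4, 0, 6]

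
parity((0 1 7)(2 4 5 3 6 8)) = odd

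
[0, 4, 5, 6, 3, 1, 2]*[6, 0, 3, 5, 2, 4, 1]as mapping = [0→6, 1→2, 2→4, 3→1, 4→5, 5→0, 6→3]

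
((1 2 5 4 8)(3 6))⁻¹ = (1 8 4 5 2)(3 6)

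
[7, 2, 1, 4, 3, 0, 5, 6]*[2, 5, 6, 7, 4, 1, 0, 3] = [3, 6, 5, 4, 7, 2, 1, 0]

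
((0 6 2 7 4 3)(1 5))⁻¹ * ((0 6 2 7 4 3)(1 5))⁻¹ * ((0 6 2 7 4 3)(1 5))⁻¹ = (0 7)(1 5)(2 3)(4 6)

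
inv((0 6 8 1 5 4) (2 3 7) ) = (0 4 5 1 8 6) (2 7 3) 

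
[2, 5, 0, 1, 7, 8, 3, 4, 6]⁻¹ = [2, 3, 0, 6, 7, 1, 8, 4, 5]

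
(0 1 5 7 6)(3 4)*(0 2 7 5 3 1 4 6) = (0 4 1 3 6 2 7)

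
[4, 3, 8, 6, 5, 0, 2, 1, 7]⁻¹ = [5, 7, 6, 1, 0, 4, 3, 8, 2]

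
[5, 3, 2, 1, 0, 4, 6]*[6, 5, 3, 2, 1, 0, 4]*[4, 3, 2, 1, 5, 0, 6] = [4, 2, 1, 0, 6, 3, 5]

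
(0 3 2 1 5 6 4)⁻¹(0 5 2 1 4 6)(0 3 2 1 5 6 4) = (0 4 3 6 1 5)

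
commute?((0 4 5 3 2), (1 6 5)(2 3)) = no:(0 4 5 3 2) * (1 6 5)(2 3) = (0 4 1 6 5 2), (1 6 5)(2 3) * (0 4 5 3 2) = (0 4 5 1 6 3)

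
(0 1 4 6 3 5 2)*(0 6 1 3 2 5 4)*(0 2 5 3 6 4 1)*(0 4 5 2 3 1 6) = (1 3 6 2 5)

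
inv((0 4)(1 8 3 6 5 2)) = (0 4)(1 2 5 6 3 8)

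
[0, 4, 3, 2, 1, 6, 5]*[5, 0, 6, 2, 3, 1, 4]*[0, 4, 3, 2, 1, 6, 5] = [6, 2, 3, 5, 0, 1, 4]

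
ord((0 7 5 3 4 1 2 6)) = 8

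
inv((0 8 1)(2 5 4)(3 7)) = (0 1 8)(2 4 5)(3 7)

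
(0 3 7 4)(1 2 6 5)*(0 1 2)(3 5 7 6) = (0 5 2 3 6 7 4 1)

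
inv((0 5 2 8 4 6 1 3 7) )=(0 7 3 1 6 4 8 2 5) 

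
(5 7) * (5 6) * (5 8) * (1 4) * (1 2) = (1 4 2)(5 7 6 8)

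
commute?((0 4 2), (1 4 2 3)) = no:(0 4 2) * (1 4 2 3) = (0 2)(1 4 3), (1 4 2 3) * (0 4 2) = (0 4)(1 2 3)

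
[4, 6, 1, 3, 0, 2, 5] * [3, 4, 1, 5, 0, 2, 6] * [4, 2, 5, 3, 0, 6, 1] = [4, 1, 0, 6, 3, 2, 5]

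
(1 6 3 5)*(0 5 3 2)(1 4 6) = (0 5 4 6 2)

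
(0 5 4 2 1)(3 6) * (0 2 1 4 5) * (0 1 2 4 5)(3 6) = (0 1 4 2 5)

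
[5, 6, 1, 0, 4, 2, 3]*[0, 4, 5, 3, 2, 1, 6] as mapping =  [0→1, 1→6, 2→4, 3→0, 4→2, 5→5, 6→3] 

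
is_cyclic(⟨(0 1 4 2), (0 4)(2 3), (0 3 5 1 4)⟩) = no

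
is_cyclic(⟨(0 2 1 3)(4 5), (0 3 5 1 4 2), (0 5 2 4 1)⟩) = no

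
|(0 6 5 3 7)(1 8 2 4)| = 20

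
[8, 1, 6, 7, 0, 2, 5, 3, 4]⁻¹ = [4, 1, 5, 7, 8, 6, 2, 3, 0]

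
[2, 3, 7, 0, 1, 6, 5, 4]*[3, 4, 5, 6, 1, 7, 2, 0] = [5, 6, 0, 3, 4, 2, 7, 1]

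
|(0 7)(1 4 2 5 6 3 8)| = 14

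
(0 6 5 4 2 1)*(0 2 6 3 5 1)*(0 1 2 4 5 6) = (0 3 6 2 1 4)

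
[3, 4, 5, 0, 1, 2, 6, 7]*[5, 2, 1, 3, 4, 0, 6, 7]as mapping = [0→3, 1→4, 2→0, 3→5, 4→2, 5→1, 6→6, 7→7]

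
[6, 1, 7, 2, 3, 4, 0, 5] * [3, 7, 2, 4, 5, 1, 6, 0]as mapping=[0→6, 1→7, 2→0, 3→2, 4→4, 5→5, 6→3, 7→1]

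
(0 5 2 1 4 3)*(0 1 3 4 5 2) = (0 2 3 1 5)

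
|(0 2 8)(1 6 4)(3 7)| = 6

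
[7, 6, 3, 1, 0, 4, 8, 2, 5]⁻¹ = [4, 3, 7, 2, 5, 8, 1, 0, 6]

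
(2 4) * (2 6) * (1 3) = (1 3)(2 4 6)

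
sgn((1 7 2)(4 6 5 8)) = -1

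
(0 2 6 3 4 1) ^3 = (0 3) (1 6) (2 4) 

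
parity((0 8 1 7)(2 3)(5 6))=odd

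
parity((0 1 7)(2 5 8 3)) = odd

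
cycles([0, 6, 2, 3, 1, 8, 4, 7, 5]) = (1 6 4)(5 8)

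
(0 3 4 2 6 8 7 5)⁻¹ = (0 5 7 8 6 2 4 3)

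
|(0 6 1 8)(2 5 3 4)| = 4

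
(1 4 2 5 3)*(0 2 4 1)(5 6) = (0 2 6 5 3)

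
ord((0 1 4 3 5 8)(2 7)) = 6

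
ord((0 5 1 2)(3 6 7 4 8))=20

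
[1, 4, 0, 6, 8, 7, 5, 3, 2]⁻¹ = [2, 0, 8, 7, 1, 6, 3, 5, 4]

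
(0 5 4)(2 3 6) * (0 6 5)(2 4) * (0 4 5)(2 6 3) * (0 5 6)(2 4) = (0 2 4 3 5)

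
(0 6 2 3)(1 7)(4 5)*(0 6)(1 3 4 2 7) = (2 4 5)(3 6 7)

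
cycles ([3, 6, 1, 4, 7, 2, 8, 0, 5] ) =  (0 3 4 7)(1 6 8 5 2)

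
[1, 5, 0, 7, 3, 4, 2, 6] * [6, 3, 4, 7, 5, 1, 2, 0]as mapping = [0→3, 1→1, 2→6, 3→0, 4→7, 5→5, 6→4, 7→2]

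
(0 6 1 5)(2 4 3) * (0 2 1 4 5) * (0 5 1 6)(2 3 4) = (1 5 3 6 2)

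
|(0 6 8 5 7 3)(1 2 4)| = 6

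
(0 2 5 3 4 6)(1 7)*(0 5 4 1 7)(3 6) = (0 2 4 3 1)(5 6)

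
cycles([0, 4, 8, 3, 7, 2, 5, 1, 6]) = (1 4 7)(2 8 6 5)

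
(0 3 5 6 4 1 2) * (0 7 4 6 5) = (0 3)(1 2 7 4)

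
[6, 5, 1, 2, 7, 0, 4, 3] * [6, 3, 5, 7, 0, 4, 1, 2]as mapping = [0→1, 1→4, 2→3, 3→5, 4→2, 5→6, 6→0, 7→7]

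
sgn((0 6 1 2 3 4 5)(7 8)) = -1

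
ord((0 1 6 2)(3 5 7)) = 12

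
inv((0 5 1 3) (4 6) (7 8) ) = (0 3 1 5) (4 6) (7 8) 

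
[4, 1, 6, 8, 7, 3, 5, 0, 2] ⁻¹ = [7, 1, 8, 5, 0, 6, 2, 4, 3] 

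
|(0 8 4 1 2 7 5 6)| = 8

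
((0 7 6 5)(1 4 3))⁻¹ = (0 5 6 7)(1 3 4)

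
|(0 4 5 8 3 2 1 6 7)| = 9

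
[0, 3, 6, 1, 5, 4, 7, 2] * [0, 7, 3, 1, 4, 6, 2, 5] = [0, 1, 2, 7, 6, 4, 5, 3]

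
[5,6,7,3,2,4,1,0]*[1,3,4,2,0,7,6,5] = [7,6,5,2,4,0,3,1]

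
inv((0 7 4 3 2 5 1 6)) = (0 6 1 5 2 3 4 7)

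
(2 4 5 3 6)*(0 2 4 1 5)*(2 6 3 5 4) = (0 6 2 1 4)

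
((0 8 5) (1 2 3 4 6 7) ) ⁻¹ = (0 5 8) (1 7 6 4 3 2) 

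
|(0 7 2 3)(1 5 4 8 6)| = 20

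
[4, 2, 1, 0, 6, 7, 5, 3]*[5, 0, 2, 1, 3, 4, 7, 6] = [3, 2, 0, 5, 7, 6, 4, 1]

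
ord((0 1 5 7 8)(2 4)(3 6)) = 10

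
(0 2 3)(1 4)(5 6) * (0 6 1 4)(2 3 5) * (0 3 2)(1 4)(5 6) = (0 2 6)(1 3 5 4)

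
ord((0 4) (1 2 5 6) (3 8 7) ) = 12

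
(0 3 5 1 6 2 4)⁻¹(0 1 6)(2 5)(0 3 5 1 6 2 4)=(1 4)(2 3 6)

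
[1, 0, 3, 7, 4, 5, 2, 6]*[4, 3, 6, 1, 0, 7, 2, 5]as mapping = [0→3, 1→4, 2→1, 3→5, 4→0, 5→7, 6→6, 7→2]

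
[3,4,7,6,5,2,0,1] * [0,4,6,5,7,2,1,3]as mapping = [0→5,1→7,2→3,3→1,4→2,5→6,6→0,7→4]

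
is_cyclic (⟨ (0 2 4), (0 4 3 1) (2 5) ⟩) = no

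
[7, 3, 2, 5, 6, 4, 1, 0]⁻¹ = [7, 6, 2, 1, 5, 3, 4, 0]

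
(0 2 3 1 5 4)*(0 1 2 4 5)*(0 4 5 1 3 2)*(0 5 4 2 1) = (0 4 3 5)(1 2)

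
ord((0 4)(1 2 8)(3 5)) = 6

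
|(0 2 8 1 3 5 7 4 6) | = 9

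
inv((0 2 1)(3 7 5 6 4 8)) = (0 1 2)(3 8 4 6 5 7)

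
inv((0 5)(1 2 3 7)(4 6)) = (0 5)(1 7 3 2)(4 6)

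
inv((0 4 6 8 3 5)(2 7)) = (0 5 3 8 6 4)(2 7)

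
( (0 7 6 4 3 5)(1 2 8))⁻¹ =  (0 5 3 4 6 7)(1 8 2)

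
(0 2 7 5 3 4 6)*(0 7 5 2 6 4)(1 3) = (0 6 7 2 5 1 3)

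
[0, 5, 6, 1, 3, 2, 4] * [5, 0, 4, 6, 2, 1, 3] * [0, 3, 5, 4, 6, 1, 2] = [1, 3, 4, 0, 2, 6, 5]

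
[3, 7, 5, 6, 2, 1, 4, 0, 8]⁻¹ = [7, 5, 4, 0, 6, 2, 3, 1, 8]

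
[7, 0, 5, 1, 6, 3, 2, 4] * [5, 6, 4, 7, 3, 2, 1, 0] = [0, 5, 2, 6, 1, 7, 4, 3]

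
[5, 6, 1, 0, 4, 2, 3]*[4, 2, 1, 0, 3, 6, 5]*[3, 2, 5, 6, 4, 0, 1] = [1, 0, 5, 4, 6, 2, 3]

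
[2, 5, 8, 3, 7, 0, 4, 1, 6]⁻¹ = [5, 7, 0, 3, 6, 1, 8, 4, 2]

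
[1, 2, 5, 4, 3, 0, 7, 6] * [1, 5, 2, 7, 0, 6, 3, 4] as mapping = [0→5, 1→2, 2→6, 3→0, 4→7, 5→1, 6→4, 7→3] 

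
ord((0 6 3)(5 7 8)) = 3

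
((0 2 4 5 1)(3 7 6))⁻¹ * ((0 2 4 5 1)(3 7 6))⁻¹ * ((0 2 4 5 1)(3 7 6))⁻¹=(0 4 1 2 5)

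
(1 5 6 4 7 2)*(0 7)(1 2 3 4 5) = (0 7 3 4)(5 6)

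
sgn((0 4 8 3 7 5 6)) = 1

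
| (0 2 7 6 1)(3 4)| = 10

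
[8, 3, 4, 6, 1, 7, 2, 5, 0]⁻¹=[8, 4, 6, 1, 2, 7, 3, 5, 0]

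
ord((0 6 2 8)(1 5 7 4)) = 4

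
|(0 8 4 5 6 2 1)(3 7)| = 14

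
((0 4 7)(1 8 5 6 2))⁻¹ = (0 7 4)(1 2 6 5 8)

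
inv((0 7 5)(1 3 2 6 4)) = (0 5 7)(1 4 6 2 3)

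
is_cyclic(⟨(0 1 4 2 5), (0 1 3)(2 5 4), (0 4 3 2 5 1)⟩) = no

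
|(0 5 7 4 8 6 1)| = 7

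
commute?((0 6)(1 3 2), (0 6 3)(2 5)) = no:(0 6)(1 3 2) * (0 6 3)(2 5) = (0 3 5 2 1), (0 6 3)(2 5) * (0 6)(1 3 2) = (1 3 6 2 5)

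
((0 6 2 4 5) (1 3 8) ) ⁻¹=(0 5 4 2 6) (1 8 3) 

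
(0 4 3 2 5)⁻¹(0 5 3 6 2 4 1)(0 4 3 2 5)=(0 2 6 5 3 1 4)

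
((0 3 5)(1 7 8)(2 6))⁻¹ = (0 5 3)(1 8 7)(2 6)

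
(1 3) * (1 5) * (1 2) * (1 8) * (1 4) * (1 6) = (1 3 5 2 8 4 6)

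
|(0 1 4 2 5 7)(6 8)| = 6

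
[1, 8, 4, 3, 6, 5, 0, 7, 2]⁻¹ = [6, 0, 8, 3, 2, 5, 4, 7, 1]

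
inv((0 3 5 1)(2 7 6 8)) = (0 1 5 3)(2 8 6 7)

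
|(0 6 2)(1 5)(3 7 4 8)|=12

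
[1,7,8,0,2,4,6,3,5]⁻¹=[3,0,4,7,5,8,6,1,2]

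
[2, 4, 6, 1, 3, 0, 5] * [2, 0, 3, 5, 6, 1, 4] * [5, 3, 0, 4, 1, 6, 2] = [4, 2, 1, 5, 6, 0, 3]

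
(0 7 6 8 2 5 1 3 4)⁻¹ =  (0 4 3 1 5 2 8 6 7)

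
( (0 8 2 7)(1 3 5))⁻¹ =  (0 7 2 8)(1 5 3)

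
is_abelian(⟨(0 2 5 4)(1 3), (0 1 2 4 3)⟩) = no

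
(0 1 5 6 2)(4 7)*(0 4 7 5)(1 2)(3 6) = (0 2 4 5 3 6 1)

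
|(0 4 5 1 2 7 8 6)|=8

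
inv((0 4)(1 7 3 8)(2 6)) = (0 4)(1 8 3 7)(2 6)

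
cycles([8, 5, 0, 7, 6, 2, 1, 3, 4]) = (0 8 4 6 1 5 2)(3 7)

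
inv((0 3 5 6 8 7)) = (0 7 8 6 5 3)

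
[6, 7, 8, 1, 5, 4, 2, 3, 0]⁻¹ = [8, 3, 6, 7, 5, 4, 0, 1, 2]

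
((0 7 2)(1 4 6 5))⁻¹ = (0 2 7)(1 5 6 4)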